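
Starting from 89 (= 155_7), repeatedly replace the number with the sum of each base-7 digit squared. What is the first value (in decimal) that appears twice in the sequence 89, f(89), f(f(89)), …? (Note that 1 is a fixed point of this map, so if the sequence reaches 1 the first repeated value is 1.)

25

89 = (1,5,5)_7 → 1² + 5² + 5² = 51
51 = (1,0,2)_7 → 1² + 0² + 2² = 5
5 = (5)_7 → 5² = 25
25 = (3,4)_7 → 3² + 4² = 25  — 25 already appeared earlier.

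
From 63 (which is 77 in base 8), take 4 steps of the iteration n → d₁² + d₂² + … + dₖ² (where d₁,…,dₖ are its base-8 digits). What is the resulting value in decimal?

34

63 = (7,7)_8 → 7² + 7² = 98
98 = (1,4,2)_8 → 1² + 4² + 2² = 21
21 = (2,5)_8 → 2² + 5² = 29
29 = (3,5)_8 → 3² + 5² = 34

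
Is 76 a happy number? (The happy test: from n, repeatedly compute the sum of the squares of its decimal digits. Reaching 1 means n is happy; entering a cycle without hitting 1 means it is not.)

not happy

76 → 7² + 6² = 49 + 36 = 85
85 → 8² + 5² = 64 + 25 = 89
89 → 8² + 9² = 64 + 81 = 145
145 → 1² + 4² + 5² = 1 + 16 + 25 = 42
42 → 4² + 2² = 16 + 4 = 20
20 → 2² + 0² = 4 + 0 = 4
4 → 4² = 16
16 → 1² + 6² = 1 + 36 = 37
37 → 3² + 7² = 9 + 49 = 58
58 → 5² + 8² = 25 + 64 = 89  — 89 already seen; the sequence cycles without reaching 1.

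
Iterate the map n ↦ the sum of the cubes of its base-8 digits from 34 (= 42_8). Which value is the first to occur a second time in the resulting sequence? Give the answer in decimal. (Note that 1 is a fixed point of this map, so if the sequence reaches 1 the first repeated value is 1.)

1

34 = (4,2)_8 → 4³ + 2³ = 64 + 8 = 72
72 = (1,1,0)_8 → 1³ + 1³ + 0³ = 1 + 1 + 0 = 2
2 = (2)_8 → 2³ = 8
8 = (1,0)_8 → 1³ + 0³ = 1 + 0 = 1  — reached the fixed point 1.
1 → 1, so 1 is the first repeated value.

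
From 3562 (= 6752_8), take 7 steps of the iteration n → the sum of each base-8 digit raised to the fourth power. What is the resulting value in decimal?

3562 = (6,7,5,2)_8 → 6⁴ + 7⁴ + 5⁴ + 2⁴ = 4338
4338 = (1,0,3,6,2)_8 → 1⁴ + 0⁴ + 3⁴ + 6⁴ + 2⁴ = 1394
1394 = (2,5,6,2)_8 → 2⁴ + 5⁴ + 6⁴ + 2⁴ = 1953
1953 = (3,6,4,1)_8 → 3⁴ + 6⁴ + 4⁴ + 1⁴ = 1634
1634 = (3,1,4,2)_8 → 3⁴ + 1⁴ + 4⁴ + 2⁴ = 354
354 = (5,4,2)_8 → 5⁴ + 4⁴ + 2⁴ = 897
897 = (1,6,0,1)_8 → 1⁴ + 6⁴ + 0⁴ + 1⁴ = 1298

1298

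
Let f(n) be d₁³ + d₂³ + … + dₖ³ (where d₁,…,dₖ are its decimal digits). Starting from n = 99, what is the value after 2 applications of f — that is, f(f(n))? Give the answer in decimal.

702

99 → 9³ + 9³ = 729 + 729 = 1458
1458 → 1³ + 4³ + 5³ + 8³ = 1 + 64 + 125 + 512 = 702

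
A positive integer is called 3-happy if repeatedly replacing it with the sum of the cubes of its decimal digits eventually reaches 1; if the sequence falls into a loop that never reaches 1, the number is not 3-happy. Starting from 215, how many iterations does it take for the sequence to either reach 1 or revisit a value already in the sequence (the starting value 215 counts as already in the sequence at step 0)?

6

215 → 2³ + 1³ + 5³ = 134
134 → 1³ + 3³ + 4³ = 92
92 → 9³ + 2³ = 737
737 → 7³ + 3³ + 7³ = 713
713 → 7³ + 1³ + 3³ = 371
371 → 3³ + 7³ + 1³ = 371  — 371 repeats.
That took 6 steps.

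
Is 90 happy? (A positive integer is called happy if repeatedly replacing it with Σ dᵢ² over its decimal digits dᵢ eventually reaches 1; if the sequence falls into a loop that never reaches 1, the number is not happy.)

not happy

90 → 9² + 0² = 81 + 0 = 81
81 → 8² + 1² = 64 + 1 = 65
65 → 6² + 5² = 36 + 25 = 61
61 → 6² + 1² = 36 + 1 = 37
37 → 3² + 7² = 9 + 49 = 58
58 → 5² + 8² = 25 + 64 = 89
89 → 8² + 9² = 64 + 81 = 145
145 → 1² + 4² + 5² = 1 + 16 + 25 = 42
42 → 4² + 2² = 16 + 4 = 20
20 → 2² + 0² = 4 + 0 = 4
4 → 4² = 16
16 → 1² + 6² = 1 + 36 = 37  — 37 already seen; the sequence cycles without reaching 1.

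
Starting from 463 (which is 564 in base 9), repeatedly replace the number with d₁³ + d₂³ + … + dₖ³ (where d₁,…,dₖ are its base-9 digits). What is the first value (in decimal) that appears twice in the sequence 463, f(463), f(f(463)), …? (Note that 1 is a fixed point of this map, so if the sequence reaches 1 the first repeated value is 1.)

1

463 = (5,6,4)_9 → 5³ + 6³ + 4³ = 405
405 = (5,0,0)_9 → 5³ + 0³ + 0³ = 125
125 = (1,4,8)_9 → 1³ + 4³ + 8³ = 577
577 = (7,1,1)_9 → 7³ + 1³ + 1³ = 345
345 = (4,2,3)_9 → 4³ + 2³ + 3³ = 99
99 = (1,2,0)_9 → 1³ + 2³ + 0³ = 9
9 = (1,0)_9 → 1³ + 0³ = 1  — reached the fixed point 1.
1 → 1, so 1 is the first repeated value.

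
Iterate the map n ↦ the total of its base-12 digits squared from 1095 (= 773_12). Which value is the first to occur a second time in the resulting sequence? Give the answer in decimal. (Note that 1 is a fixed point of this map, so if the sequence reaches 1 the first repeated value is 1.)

1095 = (7,7,3)_12 → 7² + 7² + 3² = 49 + 49 + 9 = 107
107 = (8,11)_12 → 8² + 11² = 64 + 121 = 185
185 = (1,3,5)_12 → 1² + 3² + 5² = 1 + 9 + 25 = 35
35 = (2,11)_12 → 2² + 11² = 4 + 121 = 125
125 = (10,5)_12 → 10² + 5² = 100 + 25 = 125  — 125 already appeared earlier.

125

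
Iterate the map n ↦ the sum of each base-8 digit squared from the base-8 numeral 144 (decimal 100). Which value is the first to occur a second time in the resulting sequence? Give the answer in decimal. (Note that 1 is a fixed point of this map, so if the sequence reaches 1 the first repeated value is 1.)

5

100 = (1,4,4)_8 → 33
33 = (4,1)_8 → 17
17 = (2,1)_8 → 5
5 = (5)_8 → 25
25 = (3,1)_8 → 10
10 = (1,2)_8 → 5  — 5 already appeared earlier.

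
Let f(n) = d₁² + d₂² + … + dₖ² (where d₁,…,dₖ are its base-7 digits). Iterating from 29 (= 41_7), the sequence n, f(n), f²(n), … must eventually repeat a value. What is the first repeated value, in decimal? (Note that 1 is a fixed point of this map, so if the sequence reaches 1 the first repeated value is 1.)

29

29 = (4,1)_7 → 4² + 1² = 17
17 = (2,3)_7 → 2² + 3² = 13
13 = (1,6)_7 → 1² + 6² = 37
37 = (5,2)_7 → 5² + 2² = 29  — 29 already appeared earlier.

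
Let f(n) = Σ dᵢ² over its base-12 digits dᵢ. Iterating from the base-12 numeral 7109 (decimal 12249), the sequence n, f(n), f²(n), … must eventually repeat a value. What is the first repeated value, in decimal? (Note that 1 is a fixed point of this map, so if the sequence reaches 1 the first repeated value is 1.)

29

12249 = (7,1,0,9)_12 → 7² + 1² + 0² + 9² = 131
131 = (10,11)_12 → 10² + 11² = 221
221 = (1,6,5)_12 → 1² + 6² + 5² = 62
62 = (5,2)_12 → 5² + 2² = 29
29 = (2,5)_12 → 2² + 5² = 29  — 29 already appeared earlier.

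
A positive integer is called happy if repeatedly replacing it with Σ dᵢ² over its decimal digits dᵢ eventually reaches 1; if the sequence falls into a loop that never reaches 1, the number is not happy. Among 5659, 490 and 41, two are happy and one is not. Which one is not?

41

5659: 5659 → 167 → 86 → 100 → 1  — reaches 1 (happy)
490: 490 → 97 → 130 → 10 → 1  — reaches 1 (happy)
41: 41 → 17 → 50 → 25 → 29 → 85 → 89 → 145 → 42 → 20 → 4 → 16 → 37 → 58 → 89  — repeats 89 (not happy)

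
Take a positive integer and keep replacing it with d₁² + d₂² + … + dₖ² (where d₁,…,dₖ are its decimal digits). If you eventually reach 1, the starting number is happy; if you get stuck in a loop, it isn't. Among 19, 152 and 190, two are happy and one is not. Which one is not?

19: 19 → 82 → 68 → 100 → 1  — reaches 1 (happy)
152: 152 → 30 → 9 → 81 → 65 → 61 → 37 → 58 → 89 → 145 → 42 → 20 → 4 → 16 → 37  — repeats 37 (not happy)
190: 190 → 82 → 68 → 100 → 1  — reaches 1 (happy)

152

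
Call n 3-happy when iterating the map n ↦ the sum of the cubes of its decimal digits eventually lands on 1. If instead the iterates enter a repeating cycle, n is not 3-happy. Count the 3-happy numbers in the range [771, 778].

1

771: 771 → 687 → 1071 → 345 → 216 → 225 → 141 → 66 → 432 → 99 → 1458 → 702 → 351 → 153 → 153  — not 3-happy
772: 772 → 694 → 1009 → 730 → 370 → 370  — not 3-happy
773: 773 → 713 → 371 → 371  — not 3-happy
774: 774 → 750 → 468 → 792 → 1080 → 513 → 153 → 153  — not 3-happy
775: 775 → 811 → 514 → 190 → 730 → 370 → 370  — not 3-happy
776: 776 → 902 → 737 → 713 → 371 → 371  — not 3-happy
777: 777 → 1029 → 738 → 882 → 1032 → 36 → 243 → 99 → 1458 → 702 → 351 → 153 → 153  — not 3-happy
778: 778 → 1198 → 1243 → 100 → 1  — 3-happy
3-happy: 778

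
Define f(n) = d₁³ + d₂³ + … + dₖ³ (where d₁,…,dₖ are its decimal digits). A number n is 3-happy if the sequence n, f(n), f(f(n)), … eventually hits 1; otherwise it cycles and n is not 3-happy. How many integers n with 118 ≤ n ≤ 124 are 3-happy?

118: 118 → 514 → 190 → 730 → 370 → 370  (repeats 370)
119: 119 → 731 → 371 → 371  (repeats 371)
120: 120 → 9 → 729 → 1080 → 513 → 153 → 153  (repeats 153)
121: 121 → 10 → 1  (reaches 1)
122: 122 → 17 → 344 → 155 → 251 → 134 → 92 → 737 → 713 → 371 → 371  (repeats 371)
123: 123 → 36 → 243 → 99 → 1458 → 702 → 351 → 153 → 153  (repeats 153)
124: 124 → 73 → 370 → 370  (repeats 370)
3-happy: 121

1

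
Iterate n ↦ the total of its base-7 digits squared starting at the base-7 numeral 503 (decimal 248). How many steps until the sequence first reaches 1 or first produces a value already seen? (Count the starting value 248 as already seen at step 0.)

248 = (5,0,3)_7 → 34
34 = (4,6)_7 → 52
52 = (1,0,3)_7 → 10
10 = (1,3)_7 → 10  — 10 repeats.
That took 4 steps.

4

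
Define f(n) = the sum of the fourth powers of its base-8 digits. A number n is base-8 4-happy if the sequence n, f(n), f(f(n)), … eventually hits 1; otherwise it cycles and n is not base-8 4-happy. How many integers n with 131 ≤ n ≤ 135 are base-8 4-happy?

1

131: 131 → 97 → 258 → 272 → 272  (repeats 272)
132: 132 → 272 → 272  (repeats 272)
133: 133 → 641 → 18 → 32 → 256 → 256  (repeats 256)
134: 134 → 1312 → 528 → 17 → 17  (repeats 17)
135: 135 → 2417 → 2178 → 288 → 512 → 1  (reaches 1)
base-8 4-happy: 135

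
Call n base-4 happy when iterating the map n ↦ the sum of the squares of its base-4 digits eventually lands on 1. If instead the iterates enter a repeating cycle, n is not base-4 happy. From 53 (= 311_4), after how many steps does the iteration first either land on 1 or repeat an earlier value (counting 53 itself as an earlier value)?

53 = (3,1,1)_4 → 3² + 1² + 1² = 11
11 = (2,3)_4 → 2² + 3² = 13
13 = (3,1)_4 → 3² + 1² = 10
10 = (2,2)_4 → 2² + 2² = 8
8 = (2,0)_4 → 2² + 0² = 4
4 = (1,0)_4 → 1² + 0² = 1  — reached 1.
That took 6 steps.

6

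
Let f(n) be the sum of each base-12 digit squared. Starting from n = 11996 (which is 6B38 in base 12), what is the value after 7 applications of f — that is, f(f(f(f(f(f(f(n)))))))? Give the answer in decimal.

74

11996 = (6,11,3,8)_12 → 6² + 11² + 3² + 8² = 36 + 121 + 9 + 64 = 230
230 = (1,7,2)_12 → 1² + 7² + 2² = 1 + 49 + 4 = 54
54 = (4,6)_12 → 4² + 6² = 16 + 36 = 52
52 = (4,4)_12 → 4² + 4² = 16 + 16 = 32
32 = (2,8)_12 → 2² + 8² = 4 + 64 = 68
68 = (5,8)_12 → 5² + 8² = 25 + 64 = 89
89 = (7,5)_12 → 7² + 5² = 49 + 25 = 74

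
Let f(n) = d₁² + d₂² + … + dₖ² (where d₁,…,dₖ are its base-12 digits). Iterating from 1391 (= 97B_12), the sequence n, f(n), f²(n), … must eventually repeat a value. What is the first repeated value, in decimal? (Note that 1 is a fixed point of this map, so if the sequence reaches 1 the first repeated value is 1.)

1391 = (9,7,11)_12 → 9² + 7² + 11² = 81 + 49 + 121 = 251
251 = (1,8,11)_12 → 1² + 8² + 11² = 1 + 64 + 121 = 186
186 = (1,3,6)_12 → 1² + 3² + 6² = 1 + 9 + 36 = 46
46 = (3,10)_12 → 3² + 10² = 9 + 100 = 109
109 = (9,1)_12 → 9² + 1² = 81 + 1 = 82
82 = (6,10)_12 → 6² + 10² = 36 + 100 = 136
136 = (11,4)_12 → 11² + 4² = 121 + 16 = 137
137 = (11,5)_12 → 11² + 5² = 121 + 25 = 146
146 = (1,0,2)_12 → 1² + 0² + 2² = 1 + 0 + 4 = 5
5 = (5)_12 → 5² = 25
25 = (2,1)_12 → 2² + 1² = 4 + 1 = 5  — 5 already appeared earlier.

5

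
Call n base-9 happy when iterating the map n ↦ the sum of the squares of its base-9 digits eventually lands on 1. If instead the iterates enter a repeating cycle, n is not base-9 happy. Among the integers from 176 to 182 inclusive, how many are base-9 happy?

1

176: 176 → 30 → 18 → 4 → 16 → 50 → 50  — not base-9 happy
177: 177 → 41 → 41  — not base-9 happy
178: 178 → 54 → 36 → 16 → 50 → 50  — not base-9 happy
179: 179 → 69 → 85 → 17 → 65 → 53 → 89 → 65  — not base-9 happy
180: 180 → 8 → 64 → 50 → 50  — not base-9 happy
181: 181 → 9 → 1  — base-9 happy
182: 182 → 12 → 10 → 2 → 4 → 16 → 50 → 50  — not base-9 happy
base-9 happy: 181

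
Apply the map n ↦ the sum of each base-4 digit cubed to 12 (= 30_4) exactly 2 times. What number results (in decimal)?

12 = (3,0)_4 → 3³ + 0³ = 27 + 0 = 27
27 = (1,2,3)_4 → 1³ + 2³ + 3³ = 1 + 8 + 27 = 36

36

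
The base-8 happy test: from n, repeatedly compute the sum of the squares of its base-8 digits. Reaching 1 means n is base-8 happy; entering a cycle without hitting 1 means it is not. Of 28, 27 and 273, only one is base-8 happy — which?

27

28: 28 → 25 → 10 → 5 → 25  — repeats 25 (not base-8 happy)
27: 27 → 18 → 8 → 1  — reaches 1 (base-8 happy)
273: 273 → 21 → 29 → 34 → 20 → 20  — repeats 20 (not base-8 happy)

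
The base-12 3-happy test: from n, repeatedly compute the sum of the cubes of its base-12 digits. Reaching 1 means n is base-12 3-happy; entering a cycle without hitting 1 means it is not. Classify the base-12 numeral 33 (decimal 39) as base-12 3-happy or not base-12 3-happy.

base-12 3-happy

39 = (3,3)_12 → 3³ + 3³ = 54
54 = (4,6)_12 → 4³ + 6³ = 280
280 = (1,11,4)_12 → 1³ + 11³ + 4³ = 1396
1396 = (9,8,4)_12 → 9³ + 8³ + 4³ = 1305
1305 = (9,0,9)_12 → 9³ + 0³ + 9³ = 1458
1458 = (10,1,6)_12 → 10³ + 1³ + 6³ = 1217
1217 = (8,5,5)_12 → 8³ + 5³ + 5³ = 762
762 = (5,3,6)_12 → 5³ + 3³ + 6³ = 368
368 = (2,6,8)_12 → 2³ + 6³ + 8³ = 736
736 = (5,1,4)_12 → 5³ + 1³ + 4³ = 190
190 = (1,3,10)_12 → 1³ + 3³ + 10³ = 1028
1028 = (7,1,8)_12 → 7³ + 1³ + 8³ = 856
856 = (5,11,4)_12 → 5³ + 11³ + 4³ = 1520
1520 = (10,6,8)_12 → 10³ + 6³ + 8³ = 1728
1728 = (1,0,0,0)_12 → 1³ + 0³ + 0³ + 0³ = 1  — reached 1.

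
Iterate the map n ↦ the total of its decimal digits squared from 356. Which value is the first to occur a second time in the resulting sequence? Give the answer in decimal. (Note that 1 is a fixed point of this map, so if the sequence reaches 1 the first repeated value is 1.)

1

356 → 3² + 5² + 6² = 70
70 → 7² + 0² = 49
49 → 4² + 9² = 97
97 → 9² + 7² = 130
130 → 1² + 3² + 0² = 10
10 → 1² + 0² = 1  — reached the fixed point 1.
1 → 1, so 1 is the first repeated value.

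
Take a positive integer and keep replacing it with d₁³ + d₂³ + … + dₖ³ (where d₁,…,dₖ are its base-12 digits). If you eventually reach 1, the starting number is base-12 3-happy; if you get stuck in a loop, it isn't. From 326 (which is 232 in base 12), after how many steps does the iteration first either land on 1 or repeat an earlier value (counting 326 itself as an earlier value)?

326 = (2,3,2)_12 → 43
43 = (3,7)_12 → 370
370 = (2,6,10)_12 → 1224
1224 = (8,6,0)_12 → 728
728 = (5,0,8)_12 → 637
637 = (4,5,1)_12 → 190
190 = (1,3,10)_12 → 1028
1028 = (7,1,8)_12 → 856
856 = (5,11,4)_12 → 1520
1520 = (10,6,8)_12 → 1728
1728 = (1,0,0,0)_12 → 1  — reached 1.
That took 11 steps.

11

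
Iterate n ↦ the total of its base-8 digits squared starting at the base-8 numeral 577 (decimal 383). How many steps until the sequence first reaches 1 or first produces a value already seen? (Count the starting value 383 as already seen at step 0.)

383 = (5,7,7)_8 → 5² + 7² + 7² = 123
123 = (1,7,3)_8 → 1² + 7² + 3² = 59
59 = (7,3)_8 → 7² + 3² = 58
58 = (7,2)_8 → 7² + 2² = 53
53 = (6,5)_8 → 6² + 5² = 61
61 = (7,5)_8 → 7² + 5² = 74
74 = (1,1,2)_8 → 1² + 1² + 2² = 6
6 = (6)_8 → 6² = 36
36 = (4,4)_8 → 4² + 4² = 32
32 = (4,0)_8 → 4² + 0² = 16
16 = (2,0)_8 → 2² + 0² = 4
4 = (4)_8 → 4² = 16  — 16 repeats.
That took 12 steps.

12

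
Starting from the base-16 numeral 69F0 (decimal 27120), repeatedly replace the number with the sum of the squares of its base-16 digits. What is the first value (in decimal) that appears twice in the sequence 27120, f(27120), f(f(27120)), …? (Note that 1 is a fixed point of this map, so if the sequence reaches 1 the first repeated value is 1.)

146

27120 = (6,9,15,0)_16 → 6² + 9² + 15² + 0² = 36 + 81 + 225 + 0 = 342
342 = (1,5,6)_16 → 1² + 5² + 6² = 1 + 25 + 36 = 62
62 = (3,14)_16 → 3² + 14² = 9 + 196 = 205
205 = (12,13)_16 → 12² + 13² = 144 + 169 = 313
313 = (1,3,9)_16 → 1² + 3² + 9² = 1 + 9 + 81 = 91
91 = (5,11)_16 → 5² + 11² = 25 + 121 = 146
146 = (9,2)_16 → 9² + 2² = 81 + 4 = 85
85 = (5,5)_16 → 5² + 5² = 25 + 25 = 50
50 = (3,2)_16 → 3² + 2² = 9 + 4 = 13
13 = (13)_16 → 13² = 169
169 = (10,9)_16 → 10² + 9² = 100 + 81 = 181
181 = (11,5)_16 → 11² + 5² = 121 + 25 = 146  — 146 already appeared earlier.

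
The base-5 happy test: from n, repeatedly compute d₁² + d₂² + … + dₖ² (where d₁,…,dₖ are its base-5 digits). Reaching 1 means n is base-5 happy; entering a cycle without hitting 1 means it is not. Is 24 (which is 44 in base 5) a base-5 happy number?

not base-5 happy

24 = (4,4)_5 → 4² + 4² = 32
32 = (1,1,2)_5 → 1² + 1² + 2² = 6
6 = (1,1)_5 → 1² + 1² = 2
2 = (2)_5 → 2² = 4
4 = (4)_5 → 4² = 16
16 = (3,1)_5 → 3² + 1² = 10
10 = (2,0)_5 → 2² + 0² = 4  — 4 already seen; the sequence cycles without reaching 1.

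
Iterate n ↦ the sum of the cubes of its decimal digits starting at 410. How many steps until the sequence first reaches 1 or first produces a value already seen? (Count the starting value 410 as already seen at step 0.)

410 → 4³ + 1³ + 0³ = 65
65 → 6³ + 5³ = 341
341 → 3³ + 4³ + 1³ = 92
92 → 9³ + 2³ = 737
737 → 7³ + 3³ + 7³ = 713
713 → 7³ + 1³ + 3³ = 371
371 → 3³ + 7³ + 1³ = 371  — 371 repeats.
That took 7 steps.

7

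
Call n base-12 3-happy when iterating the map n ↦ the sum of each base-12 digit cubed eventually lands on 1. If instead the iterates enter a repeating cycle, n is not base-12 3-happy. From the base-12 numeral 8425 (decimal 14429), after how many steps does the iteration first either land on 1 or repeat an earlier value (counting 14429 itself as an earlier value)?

14429 = (8,4,2,5)_12 → 8³ + 4³ + 2³ + 5³ = 512 + 64 + 8 + 125 = 709
709 = (4,11,1)_12 → 4³ + 11³ + 1³ = 64 + 1331 + 1 = 1396
1396 = (9,8,4)_12 → 9³ + 8³ + 4³ = 729 + 512 + 64 = 1305
1305 = (9,0,9)_12 → 9³ + 0³ + 9³ = 729 + 0 + 729 = 1458
1458 = (10,1,6)_12 → 10³ + 1³ + 6³ = 1000 + 1 + 216 = 1217
1217 = (8,5,5)_12 → 8³ + 5³ + 5³ = 512 + 125 + 125 = 762
762 = (5,3,6)_12 → 5³ + 3³ + 6³ = 125 + 27 + 216 = 368
368 = (2,6,8)_12 → 2³ + 6³ + 8³ = 8 + 216 + 512 = 736
736 = (5,1,4)_12 → 5³ + 1³ + 4³ = 125 + 1 + 64 = 190
190 = (1,3,10)_12 → 1³ + 3³ + 10³ = 1 + 27 + 1000 = 1028
1028 = (7,1,8)_12 → 7³ + 1³ + 8³ = 343 + 1 + 512 = 856
856 = (5,11,4)_12 → 5³ + 11³ + 4³ = 125 + 1331 + 64 = 1520
1520 = (10,6,8)_12 → 10³ + 6³ + 8³ = 1000 + 216 + 512 = 1728
1728 = (1,0,0,0)_12 → 1³ + 0³ + 0³ + 0³ = 1 + 0 + 0 + 0 = 1  — reached 1.
That took 14 steps.

14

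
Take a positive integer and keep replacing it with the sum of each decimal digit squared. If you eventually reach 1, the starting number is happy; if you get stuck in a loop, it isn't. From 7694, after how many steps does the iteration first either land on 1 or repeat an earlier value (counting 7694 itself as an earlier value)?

7694 → 7² + 6² + 9² + 4² = 49 + 36 + 81 + 16 = 182
182 → 1² + 8² + 2² = 1 + 64 + 4 = 69
69 → 6² + 9² = 36 + 81 = 117
117 → 1² + 1² + 7² = 1 + 1 + 49 = 51
51 → 5² + 1² = 25 + 1 = 26
26 → 2² + 6² = 4 + 36 = 40
40 → 4² + 0² = 16 + 0 = 16
16 → 1² + 6² = 1 + 36 = 37
37 → 3² + 7² = 9 + 49 = 58
58 → 5² + 8² = 25 + 64 = 89
89 → 8² + 9² = 64 + 81 = 145
145 → 1² + 4² + 5² = 1 + 16 + 25 = 42
42 → 4² + 2² = 16 + 4 = 20
20 → 2² + 0² = 4 + 0 = 4
4 → 4² = 16  — 16 repeats.
That took 15 steps.

15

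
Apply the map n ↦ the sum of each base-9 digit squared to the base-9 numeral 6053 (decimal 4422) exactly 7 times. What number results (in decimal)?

4422 = (6,0,5,3)_9 → 6² + 0² + 5² + 3² = 36 + 0 + 25 + 9 = 70
70 = (7,7)_9 → 7² + 7² = 49 + 49 = 98
98 = (1,1,8)_9 → 1² + 1² + 8² = 1 + 1 + 64 = 66
66 = (7,3)_9 → 7² + 3² = 49 + 9 = 58
58 = (6,4)_9 → 6² + 4² = 36 + 16 = 52
52 = (5,7)_9 → 5² + 7² = 25 + 49 = 74
74 = (8,2)_9 → 8² + 2² = 64 + 4 = 68

68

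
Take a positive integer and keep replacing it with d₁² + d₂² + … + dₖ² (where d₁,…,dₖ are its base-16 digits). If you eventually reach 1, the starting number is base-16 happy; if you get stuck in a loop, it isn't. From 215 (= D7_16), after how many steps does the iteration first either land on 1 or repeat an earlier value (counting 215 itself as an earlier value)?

215 = (13,7)_16 → 218
218 = (13,10)_16 → 269
269 = (1,0,13)_16 → 170
170 = (10,10)_16 → 200
200 = (12,8)_16 → 208
208 = (13,0)_16 → 169
169 = (10,9)_16 → 181
181 = (11,5)_16 → 146
146 = (9,2)_16 → 85
85 = (5,5)_16 → 50
50 = (3,2)_16 → 13
13 = (13)_16 → 169  — 169 repeats.
That took 12 steps.

12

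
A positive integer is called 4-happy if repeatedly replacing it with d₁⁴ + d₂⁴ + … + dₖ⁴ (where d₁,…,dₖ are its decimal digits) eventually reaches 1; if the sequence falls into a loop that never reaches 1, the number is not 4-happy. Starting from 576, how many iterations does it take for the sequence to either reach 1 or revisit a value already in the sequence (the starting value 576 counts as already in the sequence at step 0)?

576 → 5⁴ + 7⁴ + 6⁴ = 625 + 2401 + 1296 = 4322
4322 → 4⁴ + 3⁴ + 2⁴ + 2⁴ = 256 + 81 + 16 + 16 = 369
369 → 3⁴ + 6⁴ + 9⁴ = 81 + 1296 + 6561 = 7938
7938 → 7⁴ + 9⁴ + 3⁴ + 8⁴ = 2401 + 6561 + 81 + 4096 = 13139
13139 → 1⁴ + 3⁴ + 1⁴ + 3⁴ + 9⁴ = 1 + 81 + 1 + 81 + 6561 = 6725
6725 → 6⁴ + 7⁴ + 2⁴ + 5⁴ = 1296 + 2401 + 16 + 625 = 4338
4338 → 4⁴ + 3⁴ + 3⁴ + 8⁴ = 256 + 81 + 81 + 4096 = 4514
4514 → 4⁴ + 5⁴ + 1⁴ + 4⁴ = 256 + 625 + 1 + 256 = 1138
1138 → 1⁴ + 1⁴ + 3⁴ + 8⁴ = 1 + 1 + 81 + 4096 = 4179
4179 → 4⁴ + 1⁴ + 7⁴ + 9⁴ = 256 + 1 + 2401 + 6561 = 9219
9219 → 9⁴ + 2⁴ + 1⁴ + 9⁴ = 6561 + 16 + 1 + 6561 = 13139  — 13139 repeats.
That took 11 steps.

11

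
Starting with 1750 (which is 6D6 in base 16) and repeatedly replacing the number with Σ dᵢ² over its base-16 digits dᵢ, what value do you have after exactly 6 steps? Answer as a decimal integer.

181

1750 = (6,13,6)_16 → 6² + 13² + 6² = 36 + 169 + 36 = 241
241 = (15,1)_16 → 15² + 1² = 225 + 1 = 226
226 = (14,2)_16 → 14² + 2² = 196 + 4 = 200
200 = (12,8)_16 → 12² + 8² = 144 + 64 = 208
208 = (13,0)_16 → 13² + 0² = 169 + 0 = 169
169 = (10,9)_16 → 10² + 9² = 100 + 81 = 181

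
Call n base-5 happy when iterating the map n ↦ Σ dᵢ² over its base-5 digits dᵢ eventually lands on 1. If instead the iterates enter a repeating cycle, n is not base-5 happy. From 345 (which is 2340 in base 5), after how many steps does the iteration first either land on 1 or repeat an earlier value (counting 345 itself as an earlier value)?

345 = (2,3,4,0)_5 → 2² + 3² + 4² + 0² = 29
29 = (1,0,4)_5 → 1² + 0² + 4² = 17
17 = (3,2)_5 → 3² + 2² = 13
13 = (2,3)_5 → 2² + 3² = 13  — 13 repeats.
That took 4 steps.

4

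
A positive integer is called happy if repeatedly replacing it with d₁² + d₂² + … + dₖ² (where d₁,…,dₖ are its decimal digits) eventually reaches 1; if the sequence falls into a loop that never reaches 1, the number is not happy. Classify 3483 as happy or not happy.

not happy

3483 → 3² + 4² + 8² + 3² = 9 + 16 + 64 + 9 = 98
98 → 9² + 8² = 81 + 64 = 145
145 → 1² + 4² + 5² = 1 + 16 + 25 = 42
42 → 4² + 2² = 16 + 4 = 20
20 → 2² + 0² = 4 + 0 = 4
4 → 4² = 16
16 → 1² + 6² = 1 + 36 = 37
37 → 3² + 7² = 9 + 49 = 58
58 → 5² + 8² = 25 + 64 = 89
89 → 8² + 9² = 64 + 81 = 145  — 145 already seen; the sequence cycles without reaching 1.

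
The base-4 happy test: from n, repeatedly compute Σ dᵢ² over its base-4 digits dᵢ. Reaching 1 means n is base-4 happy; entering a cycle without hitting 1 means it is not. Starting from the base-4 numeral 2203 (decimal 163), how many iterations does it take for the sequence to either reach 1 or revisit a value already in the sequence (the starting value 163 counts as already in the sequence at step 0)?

4

163 = (2,2,0,3)_4 → 2² + 2² + 0² + 3² = 17
17 = (1,0,1)_4 → 1² + 0² + 1² = 2
2 = (2)_4 → 2² = 4
4 = (1,0)_4 → 1² + 0² = 1  — reached 1.
That took 4 steps.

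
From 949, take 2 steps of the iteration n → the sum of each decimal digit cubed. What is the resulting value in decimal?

949 → 9³ + 4³ + 9³ = 1522
1522 → 1³ + 5³ + 2³ + 2³ = 142

142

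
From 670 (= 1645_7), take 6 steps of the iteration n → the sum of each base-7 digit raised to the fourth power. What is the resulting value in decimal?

670 = (1,6,4,5)_7 → 1⁴ + 6⁴ + 4⁴ + 5⁴ = 1 + 1296 + 256 + 625 = 2178
2178 = (6,2,3,1)_7 → 6⁴ + 2⁴ + 3⁴ + 1⁴ = 1296 + 16 + 81 + 1 = 1394
1394 = (4,0,3,1)_7 → 4⁴ + 0⁴ + 3⁴ + 1⁴ = 256 + 0 + 81 + 1 = 338
338 = (6,6,2)_7 → 6⁴ + 6⁴ + 2⁴ = 1296 + 1296 + 16 = 2608
2608 = (1,0,4,1,4)_7 → 1⁴ + 0⁴ + 4⁴ + 1⁴ + 4⁴ = 1 + 0 + 256 + 1 + 256 = 514
514 = (1,3,3,3)_7 → 1⁴ + 3⁴ + 3⁴ + 3⁴ = 1 + 81 + 81 + 81 = 244

244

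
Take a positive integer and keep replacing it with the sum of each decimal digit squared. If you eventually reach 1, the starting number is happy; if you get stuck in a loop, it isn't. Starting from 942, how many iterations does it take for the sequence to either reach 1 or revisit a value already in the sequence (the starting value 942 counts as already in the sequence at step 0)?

11

942 → 9² + 4² + 2² = 101
101 → 1² + 0² + 1² = 2
2 → 2² = 4
4 → 4² = 16
16 → 1² + 6² = 37
37 → 3² + 7² = 58
58 → 5² + 8² = 89
89 → 8² + 9² = 145
145 → 1² + 4² + 5² = 42
42 → 4² + 2² = 20
20 → 2² + 0² = 4  — 4 repeats.
That took 11 steps.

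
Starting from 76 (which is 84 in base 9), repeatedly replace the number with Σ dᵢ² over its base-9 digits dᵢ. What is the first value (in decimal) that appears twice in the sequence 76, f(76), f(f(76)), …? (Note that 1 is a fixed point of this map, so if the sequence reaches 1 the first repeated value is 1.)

50

76 = (8,4)_9 → 8² + 4² = 64 + 16 = 80
80 = (8,8)_9 → 8² + 8² = 64 + 64 = 128
128 = (1,5,2)_9 → 1² + 5² + 2² = 1 + 25 + 4 = 30
30 = (3,3)_9 → 3² + 3² = 9 + 9 = 18
18 = (2,0)_9 → 2² + 0² = 4 + 0 = 4
4 = (4)_9 → 4² = 16
16 = (1,7)_9 → 1² + 7² = 1 + 49 = 50
50 = (5,5)_9 → 5² + 5² = 25 + 25 = 50  — 50 already appeared earlier.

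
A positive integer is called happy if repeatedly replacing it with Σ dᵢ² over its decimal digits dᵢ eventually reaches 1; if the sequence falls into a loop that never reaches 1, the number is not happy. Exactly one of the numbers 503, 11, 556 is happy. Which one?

556

503: 503 → 34 → 25 → 29 → 85 → 89 → 145 → 42 → 20 → 4 → 16 → 37 → 58 → 89  — repeats 89 (not happy)
11: 11 → 2 → 4 → 16 → 37 → 58 → 89 → 145 → 42 → 20 → 4  — repeats 4 (not happy)
556: 556 → 86 → 100 → 1  — reaches 1 (happy)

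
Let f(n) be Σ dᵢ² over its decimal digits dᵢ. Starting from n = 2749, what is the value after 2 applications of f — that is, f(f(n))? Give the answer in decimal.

26

2749 → 150
150 → 26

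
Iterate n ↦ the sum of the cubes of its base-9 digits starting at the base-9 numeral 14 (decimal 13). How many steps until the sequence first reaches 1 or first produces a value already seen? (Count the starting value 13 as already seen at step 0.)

13 = (1,4)_9 → 1³ + 4³ = 1 + 64 = 65
65 = (7,2)_9 → 7³ + 2³ = 343 + 8 = 351
351 = (4,3,0)_9 → 4³ + 3³ + 0³ = 64 + 27 + 0 = 91
91 = (1,1,1)_9 → 1³ + 1³ + 1³ = 1 + 1 + 1 = 3
3 = (3)_9 → 3³ = 27
27 = (3,0)_9 → 3³ + 0³ = 27 + 0 = 27  — 27 repeats.
That took 6 steps.

6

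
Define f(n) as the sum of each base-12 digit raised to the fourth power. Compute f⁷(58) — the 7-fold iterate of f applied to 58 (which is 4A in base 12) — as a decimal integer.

17314

58 = (4,10)_12 → 4⁴ + 10⁴ = 10256
10256 = (5,11,2,8)_12 → 5⁴ + 11⁴ + 2⁴ + 8⁴ = 19378
19378 = (11,2,6,10)_12 → 11⁴ + 2⁴ + 6⁴ + 10⁴ = 25953
25953 = (1,3,0,2,9)_12 → 1⁴ + 3⁴ + 0⁴ + 2⁴ + 9⁴ = 6659
6659 = (3,10,2,11)_12 → 3⁴ + 10⁴ + 2⁴ + 11⁴ = 24738
24738 = (1,2,3,9,6)_12 → 1⁴ + 2⁴ + 3⁴ + 9⁴ + 6⁴ = 7955
7955 = (4,7,2,11)_12 → 4⁴ + 7⁴ + 2⁴ + 11⁴ = 17314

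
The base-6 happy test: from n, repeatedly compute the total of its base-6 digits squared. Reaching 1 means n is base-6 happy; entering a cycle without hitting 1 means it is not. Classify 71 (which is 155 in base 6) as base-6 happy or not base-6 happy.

not base-6 happy

71 = (1,5,5)_6 → 1² + 5² + 5² = 1 + 25 + 25 = 51
51 = (1,2,3)_6 → 1² + 2² + 3² = 1 + 4 + 9 = 14
14 = (2,2)_6 → 2² + 2² = 4 + 4 = 8
8 = (1,2)_6 → 1² + 2² = 1 + 4 = 5
5 = (5)_6 → 5² = 25
25 = (4,1)_6 → 4² + 1² = 16 + 1 = 17
17 = (2,5)_6 → 2² + 5² = 4 + 25 = 29
29 = (4,5)_6 → 4² + 5² = 16 + 25 = 41
41 = (1,0,5)_6 → 1² + 0² + 5² = 1 + 0 + 25 = 26
26 = (4,2)_6 → 4² + 2² = 16 + 4 = 20
20 = (3,2)_6 → 3² + 2² = 9 + 4 = 13
13 = (2,1)_6 → 2² + 1² = 4 + 1 = 5  — 5 already seen; the sequence cycles without reaching 1.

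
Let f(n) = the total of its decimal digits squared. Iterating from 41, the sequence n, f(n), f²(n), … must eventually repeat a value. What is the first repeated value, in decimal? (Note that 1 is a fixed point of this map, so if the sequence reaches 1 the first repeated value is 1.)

41 → 4² + 1² = 16 + 1 = 17
17 → 1² + 7² = 1 + 49 = 50
50 → 5² + 0² = 25 + 0 = 25
25 → 2² + 5² = 4 + 25 = 29
29 → 2² + 9² = 4 + 81 = 85
85 → 8² + 5² = 64 + 25 = 89
89 → 8² + 9² = 64 + 81 = 145
145 → 1² + 4² + 5² = 1 + 16 + 25 = 42
42 → 4² + 2² = 16 + 4 = 20
20 → 2² + 0² = 4 + 0 = 4
4 → 4² = 16
16 → 1² + 6² = 1 + 36 = 37
37 → 3² + 7² = 9 + 49 = 58
58 → 5² + 8² = 25 + 64 = 89  — 89 already appeared earlier.

89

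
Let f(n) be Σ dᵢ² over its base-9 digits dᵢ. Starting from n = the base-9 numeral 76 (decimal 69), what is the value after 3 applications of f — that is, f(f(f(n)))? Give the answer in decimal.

69 = (7,6)_9 → 85
85 = (1,0,4)_9 → 17
17 = (1,8)_9 → 65

65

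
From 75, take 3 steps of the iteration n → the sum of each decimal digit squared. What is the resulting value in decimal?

61

75 → 7² + 5² = 74
74 → 7² + 4² = 65
65 → 6² + 5² = 61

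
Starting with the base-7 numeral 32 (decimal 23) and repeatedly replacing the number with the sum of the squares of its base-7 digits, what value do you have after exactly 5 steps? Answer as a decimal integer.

23 = (3,2)_7 → 3² + 2² = 9 + 4 = 13
13 = (1,6)_7 → 1² + 6² = 1 + 36 = 37
37 = (5,2)_7 → 5² + 2² = 25 + 4 = 29
29 = (4,1)_7 → 4² + 1² = 16 + 1 = 17
17 = (2,3)_7 → 2² + 3² = 4 + 9 = 13

13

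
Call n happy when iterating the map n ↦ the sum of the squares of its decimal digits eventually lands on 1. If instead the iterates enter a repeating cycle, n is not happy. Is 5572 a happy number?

5572 → 5² + 5² + 7² + 2² = 103
103 → 1² + 0² + 3² = 10
10 → 1² + 0² = 1  — reached 1.

happy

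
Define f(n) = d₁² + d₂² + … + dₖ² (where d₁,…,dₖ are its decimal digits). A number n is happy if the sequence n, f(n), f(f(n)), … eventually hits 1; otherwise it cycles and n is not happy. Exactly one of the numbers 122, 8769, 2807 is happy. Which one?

8769

122: 122 → 9 → 81 → 65 → 61 → 37 → 58 → 89 → 145 → 42 → 20 → 4 → 16 → 37  — repeats 37 (not happy)
8769: 8769 → 230 → 13 → 10 → 1  — reaches 1 (happy)
2807: 2807 → 117 → 51 → 26 → 40 → 16 → 37 → 58 → 89 → 145 → 42 → 20 → 4 → 16  — repeats 16 (not happy)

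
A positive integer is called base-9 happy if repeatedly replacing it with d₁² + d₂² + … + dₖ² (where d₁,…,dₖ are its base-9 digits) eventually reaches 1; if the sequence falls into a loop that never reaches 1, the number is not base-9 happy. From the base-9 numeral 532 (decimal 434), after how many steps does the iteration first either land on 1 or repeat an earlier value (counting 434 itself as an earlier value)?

434 = (5,3,2)_9 → 5² + 3² + 2² = 38
38 = (4,2)_9 → 4² + 2² = 20
20 = (2,2)_9 → 2² + 2² = 8
8 = (8)_9 → 8² = 64
64 = (7,1)_9 → 7² + 1² = 50
50 = (5,5)_9 → 5² + 5² = 50  — 50 repeats.
That took 6 steps.

6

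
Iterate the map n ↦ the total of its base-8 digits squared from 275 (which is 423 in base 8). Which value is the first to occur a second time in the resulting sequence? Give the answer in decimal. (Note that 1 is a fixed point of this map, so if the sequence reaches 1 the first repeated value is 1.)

275 = (4,2,3)_8 → 4² + 2² + 3² = 29
29 = (3,5)_8 → 3² + 5² = 34
34 = (4,2)_8 → 4² + 2² = 20
20 = (2,4)_8 → 2² + 4² = 20  — 20 already appeared earlier.

20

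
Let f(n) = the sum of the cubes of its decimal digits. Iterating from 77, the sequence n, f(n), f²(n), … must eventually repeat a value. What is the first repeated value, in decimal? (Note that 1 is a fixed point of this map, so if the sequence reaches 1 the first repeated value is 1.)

77 → 686
686 → 944
944 → 857
857 → 980
980 → 1241
1241 → 74
74 → 407
407 → 407  — 407 already appeared earlier.

407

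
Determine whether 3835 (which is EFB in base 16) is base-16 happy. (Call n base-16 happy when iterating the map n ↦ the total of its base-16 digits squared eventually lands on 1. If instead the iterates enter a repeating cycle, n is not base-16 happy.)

3835 = (14,15,11)_16 → 542
542 = (2,1,14)_16 → 201
201 = (12,9)_16 → 225
225 = (14,1)_16 → 197
197 = (12,5)_16 → 169
169 = (10,9)_16 → 181
181 = (11,5)_16 → 146
146 = (9,2)_16 → 85
85 = (5,5)_16 → 50
50 = (3,2)_16 → 13
13 = (13)_16 → 169  — 169 already seen; the sequence cycles without reaching 1.

not base-16 happy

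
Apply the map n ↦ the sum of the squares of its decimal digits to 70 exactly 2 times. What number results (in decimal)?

70 → 7² + 0² = 49 + 0 = 49
49 → 4² + 9² = 16 + 81 = 97

97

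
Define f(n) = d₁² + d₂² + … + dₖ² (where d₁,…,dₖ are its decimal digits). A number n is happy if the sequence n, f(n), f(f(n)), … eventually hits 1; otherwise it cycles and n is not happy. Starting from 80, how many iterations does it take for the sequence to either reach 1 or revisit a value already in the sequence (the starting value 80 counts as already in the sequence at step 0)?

80 → 64
64 → 52
52 → 29
29 → 85
85 → 89
89 → 145
145 → 42
42 → 20
20 → 4
4 → 16
16 → 37
37 → 58
58 → 89  — 89 repeats.
That took 13 steps.

13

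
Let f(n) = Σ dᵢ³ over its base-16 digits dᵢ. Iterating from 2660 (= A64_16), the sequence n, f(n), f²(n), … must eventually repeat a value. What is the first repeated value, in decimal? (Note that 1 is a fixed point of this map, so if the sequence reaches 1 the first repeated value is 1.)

2660 = (10,6,4)_16 → 1280
1280 = (5,0,0)_16 → 125
125 = (7,13)_16 → 2540
2540 = (9,14,12)_16 → 5201
5201 = (1,4,5,1)_16 → 191
191 = (11,15)_16 → 4706
4706 = (1,2,6,2)_16 → 233
233 = (14,9)_16 → 3473
3473 = (13,9,1)_16 → 2927
2927 = (11,6,15)_16 → 4922
4922 = (1,3,3,10)_16 → 1055
1055 = (4,1,15)_16 → 3440
3440 = (13,7,0)_16 → 2540  — 2540 already appeared earlier.

2540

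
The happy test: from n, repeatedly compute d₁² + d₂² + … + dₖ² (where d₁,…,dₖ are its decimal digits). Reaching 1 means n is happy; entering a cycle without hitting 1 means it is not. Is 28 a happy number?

happy

28 → 2² + 8² = 4 + 64 = 68
68 → 6² + 8² = 36 + 64 = 100
100 → 1² + 0² + 0² = 1 + 0 + 0 = 1  — reached 1.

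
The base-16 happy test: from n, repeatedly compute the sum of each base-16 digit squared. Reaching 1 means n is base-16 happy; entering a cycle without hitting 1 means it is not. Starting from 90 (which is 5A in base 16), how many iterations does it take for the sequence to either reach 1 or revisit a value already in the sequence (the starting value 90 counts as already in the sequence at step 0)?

13

90 = (5,10)_16 → 5² + 10² = 125
125 = (7,13)_16 → 7² + 13² = 218
218 = (13,10)_16 → 13² + 10² = 269
269 = (1,0,13)_16 → 1² + 0² + 13² = 170
170 = (10,10)_16 → 10² + 10² = 200
200 = (12,8)_16 → 12² + 8² = 208
208 = (13,0)_16 → 13² + 0² = 169
169 = (10,9)_16 → 10² + 9² = 181
181 = (11,5)_16 → 11² + 5² = 146
146 = (9,2)_16 → 9² + 2² = 85
85 = (5,5)_16 → 5² + 5² = 50
50 = (3,2)_16 → 3² + 2² = 13
13 = (13)_16 → 13² = 169  — 169 repeats.
That took 13 steps.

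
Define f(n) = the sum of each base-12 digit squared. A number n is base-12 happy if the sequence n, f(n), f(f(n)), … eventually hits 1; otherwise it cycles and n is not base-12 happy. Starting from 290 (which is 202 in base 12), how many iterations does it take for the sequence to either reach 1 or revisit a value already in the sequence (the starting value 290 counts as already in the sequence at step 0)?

290 = (2,0,2)_12 → 2² + 0² + 2² = 4 + 0 + 4 = 8
8 = (8)_12 → 8² = 64
64 = (5,4)_12 → 5² + 4² = 25 + 16 = 41
41 = (3,5)_12 → 3² + 5² = 9 + 25 = 34
34 = (2,10)_12 → 2² + 10² = 4 + 100 = 104
104 = (8,8)_12 → 8² + 8² = 64 + 64 = 128
128 = (10,8)_12 → 10² + 8² = 100 + 64 = 164
164 = (1,1,8)_12 → 1² + 1² + 8² = 1 + 1 + 64 = 66
66 = (5,6)_12 → 5² + 6² = 25 + 36 = 61
61 = (5,1)_12 → 5² + 1² = 25 + 1 = 26
26 = (2,2)_12 → 2² + 2² = 4 + 4 = 8  — 8 repeats.
That took 11 steps.

11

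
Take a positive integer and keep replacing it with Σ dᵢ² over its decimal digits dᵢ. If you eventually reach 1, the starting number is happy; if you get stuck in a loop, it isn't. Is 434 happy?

434 → 4² + 3² + 4² = 41
41 → 4² + 1² = 17
17 → 1² + 7² = 50
50 → 5² + 0² = 25
25 → 2² + 5² = 29
29 → 2² + 9² = 85
85 → 8² + 5² = 89
89 → 8² + 9² = 145
145 → 1² + 4² + 5² = 42
42 → 4² + 2² = 20
20 → 2² + 0² = 4
4 → 4² = 16
16 → 1² + 6² = 37
37 → 3² + 7² = 58
58 → 5² + 8² = 89  — 89 already seen; the sequence cycles without reaching 1.

not happy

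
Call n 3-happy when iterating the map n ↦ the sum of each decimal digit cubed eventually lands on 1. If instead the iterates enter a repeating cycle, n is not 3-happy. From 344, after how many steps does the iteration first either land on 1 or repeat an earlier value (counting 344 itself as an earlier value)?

8

344 → 155
155 → 251
251 → 134
134 → 92
92 → 737
737 → 713
713 → 371
371 → 371  — 371 repeats.
That took 8 steps.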